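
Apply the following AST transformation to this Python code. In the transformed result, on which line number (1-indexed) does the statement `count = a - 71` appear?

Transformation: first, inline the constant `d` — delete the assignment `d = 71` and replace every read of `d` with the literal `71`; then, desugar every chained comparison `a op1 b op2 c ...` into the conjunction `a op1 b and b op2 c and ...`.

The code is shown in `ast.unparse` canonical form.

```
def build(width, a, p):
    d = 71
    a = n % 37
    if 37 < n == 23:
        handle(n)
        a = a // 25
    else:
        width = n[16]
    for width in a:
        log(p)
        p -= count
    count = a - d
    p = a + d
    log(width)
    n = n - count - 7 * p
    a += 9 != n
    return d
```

11

Transformed code:
def build(width, a, p):
    a = n % 37
    if 37 < n and n == 23:
        handle(n)
        a = a // 25
    else:
        width = n[16]
    for width in a:
        log(p)
        p -= count
    count = a - 71
    p = a + 71
    log(width)
    n = n - count - 7 * p
    a += 9 != n
    return 71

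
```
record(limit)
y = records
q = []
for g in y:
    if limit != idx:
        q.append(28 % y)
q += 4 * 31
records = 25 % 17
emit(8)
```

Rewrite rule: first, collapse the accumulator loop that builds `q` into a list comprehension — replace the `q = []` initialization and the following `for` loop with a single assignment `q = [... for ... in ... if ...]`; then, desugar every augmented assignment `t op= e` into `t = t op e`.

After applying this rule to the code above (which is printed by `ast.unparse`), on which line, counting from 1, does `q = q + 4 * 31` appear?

4

Transformed code:
record(limit)
y = records
q = [28 % y for g in y if limit != idx]
q = q + 4 * 31
records = 25 % 17
emit(8)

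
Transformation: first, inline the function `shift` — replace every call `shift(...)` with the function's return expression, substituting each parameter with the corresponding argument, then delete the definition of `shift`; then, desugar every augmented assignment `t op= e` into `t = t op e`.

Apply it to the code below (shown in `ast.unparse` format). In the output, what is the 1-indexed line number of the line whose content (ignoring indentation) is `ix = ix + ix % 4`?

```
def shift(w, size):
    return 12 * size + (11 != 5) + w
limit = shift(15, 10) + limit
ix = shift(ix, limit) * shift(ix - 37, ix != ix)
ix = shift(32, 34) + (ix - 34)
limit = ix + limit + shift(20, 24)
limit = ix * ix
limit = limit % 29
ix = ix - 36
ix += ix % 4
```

Transformed code:
limit = 12 * 10 + (11 != 5) + 15 + limit
ix = (12 * limit + (11 != 5) + ix) * (12 * (ix != ix) + (11 != 5) + (ix - 37))
ix = 12 * 34 + (11 != 5) + 32 + (ix - 34)
limit = ix + limit + (12 * 24 + (11 != 5) + 20)
limit = ix * ix
limit = limit % 29
ix = ix - 36
ix = ix + ix % 4

8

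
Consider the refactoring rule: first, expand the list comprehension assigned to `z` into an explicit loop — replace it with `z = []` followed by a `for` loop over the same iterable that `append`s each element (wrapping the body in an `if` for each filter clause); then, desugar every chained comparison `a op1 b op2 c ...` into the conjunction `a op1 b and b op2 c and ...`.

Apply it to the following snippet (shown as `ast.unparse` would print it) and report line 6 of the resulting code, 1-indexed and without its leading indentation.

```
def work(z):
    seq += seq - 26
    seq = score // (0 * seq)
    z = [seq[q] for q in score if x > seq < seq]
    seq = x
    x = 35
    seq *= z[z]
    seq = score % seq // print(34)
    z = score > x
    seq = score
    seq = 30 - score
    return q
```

Transformed code:
def work(z):
    seq += seq - 26
    seq = score // (0 * seq)
    z = []
    for q in score:
        if x > seq and seq < seq:
            z.append(seq[q])
    seq = x
    x = 35
    seq *= z[z]
    seq = score % seq // print(34)
    z = score > x
    seq = score
    seq = 30 - score
    return q

if x > seq and seq < seq:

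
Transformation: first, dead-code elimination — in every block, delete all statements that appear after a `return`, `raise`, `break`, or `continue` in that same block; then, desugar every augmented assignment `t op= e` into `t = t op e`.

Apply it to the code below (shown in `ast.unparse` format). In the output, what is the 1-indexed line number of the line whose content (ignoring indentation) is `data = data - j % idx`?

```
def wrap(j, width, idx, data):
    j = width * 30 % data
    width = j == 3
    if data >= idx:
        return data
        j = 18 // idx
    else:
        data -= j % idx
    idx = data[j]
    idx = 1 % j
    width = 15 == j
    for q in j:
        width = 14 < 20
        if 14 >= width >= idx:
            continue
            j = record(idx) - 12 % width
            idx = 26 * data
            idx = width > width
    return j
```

7

Transformed code:
def wrap(j, width, idx, data):
    j = width * 30 % data
    width = j == 3
    if data >= idx:
        return data
    else:
        data = data - j % idx
    idx = data[j]
    idx = 1 % j
    width = 15 == j
    for q in j:
        width = 14 < 20
        if 14 >= width >= idx:
            continue
    return j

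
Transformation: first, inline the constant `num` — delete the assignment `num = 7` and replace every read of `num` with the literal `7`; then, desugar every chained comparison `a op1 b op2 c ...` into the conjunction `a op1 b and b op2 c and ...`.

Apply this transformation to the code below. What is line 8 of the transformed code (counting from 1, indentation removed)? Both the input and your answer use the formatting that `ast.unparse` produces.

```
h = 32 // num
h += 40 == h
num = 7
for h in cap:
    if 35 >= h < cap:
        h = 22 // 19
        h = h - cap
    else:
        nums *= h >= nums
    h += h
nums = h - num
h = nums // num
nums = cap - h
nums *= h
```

Transformed code:
h = 32 // 7
h += 40 == h
for h in cap:
    if 35 >= h and h < cap:
        h = 22 // 19
        h = h - cap
    else:
        nums *= h >= nums
    h += h
nums = h - 7
h = nums // 7
nums = cap - h
nums *= h

nums *= h >= nums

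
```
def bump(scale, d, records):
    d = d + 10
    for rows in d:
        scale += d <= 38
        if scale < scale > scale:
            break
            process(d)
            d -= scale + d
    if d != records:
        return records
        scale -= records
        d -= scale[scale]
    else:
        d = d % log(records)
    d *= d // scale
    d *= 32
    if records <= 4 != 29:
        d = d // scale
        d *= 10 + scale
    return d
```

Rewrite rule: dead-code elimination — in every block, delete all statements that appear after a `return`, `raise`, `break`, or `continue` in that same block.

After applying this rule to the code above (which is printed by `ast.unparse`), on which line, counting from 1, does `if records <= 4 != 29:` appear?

13

Transformed code:
def bump(scale, d, records):
    d = d + 10
    for rows in d:
        scale += d <= 38
        if scale < scale > scale:
            break
    if d != records:
        return records
    else:
        d = d % log(records)
    d *= d // scale
    d *= 32
    if records <= 4 != 29:
        d = d // scale
        d *= 10 + scale
    return d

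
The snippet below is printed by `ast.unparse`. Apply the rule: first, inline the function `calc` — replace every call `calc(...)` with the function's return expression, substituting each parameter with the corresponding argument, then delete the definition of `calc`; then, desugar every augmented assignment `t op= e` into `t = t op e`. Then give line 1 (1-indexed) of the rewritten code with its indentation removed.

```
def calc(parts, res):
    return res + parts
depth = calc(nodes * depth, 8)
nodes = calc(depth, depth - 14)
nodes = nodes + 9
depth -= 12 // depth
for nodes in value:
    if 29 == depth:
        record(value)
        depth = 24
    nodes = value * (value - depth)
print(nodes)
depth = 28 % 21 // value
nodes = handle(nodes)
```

depth = 8 + nodes * depth

Transformed code:
depth = 8 + nodes * depth
nodes = depth - 14 + depth
nodes = nodes + 9
depth = depth - 12 // depth
for nodes in value:
    if 29 == depth:
        record(value)
        depth = 24
    nodes = value * (value - depth)
print(nodes)
depth = 28 % 21 // value
nodes = handle(nodes)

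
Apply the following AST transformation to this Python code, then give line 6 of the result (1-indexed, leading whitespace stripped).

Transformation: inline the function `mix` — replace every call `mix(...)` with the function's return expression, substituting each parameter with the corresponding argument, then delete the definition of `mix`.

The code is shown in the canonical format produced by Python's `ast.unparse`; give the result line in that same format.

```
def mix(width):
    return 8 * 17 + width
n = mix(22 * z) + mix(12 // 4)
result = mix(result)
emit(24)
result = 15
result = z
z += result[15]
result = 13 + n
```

z += result[15]

Transformed code:
n = 8 * 17 + 22 * z + (8 * 17 + 12 // 4)
result = 8 * 17 + result
emit(24)
result = 15
result = z
z += result[15]
result = 13 + n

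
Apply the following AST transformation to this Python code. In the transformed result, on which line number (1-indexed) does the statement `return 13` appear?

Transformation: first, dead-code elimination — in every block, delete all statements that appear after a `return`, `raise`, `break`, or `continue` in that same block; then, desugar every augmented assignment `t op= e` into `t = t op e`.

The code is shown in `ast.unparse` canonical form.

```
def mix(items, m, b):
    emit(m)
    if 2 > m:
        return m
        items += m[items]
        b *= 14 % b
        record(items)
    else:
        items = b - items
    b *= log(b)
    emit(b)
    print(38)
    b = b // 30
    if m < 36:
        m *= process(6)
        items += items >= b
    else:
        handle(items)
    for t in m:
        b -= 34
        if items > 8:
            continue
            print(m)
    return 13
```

20

Transformed code:
def mix(items, m, b):
    emit(m)
    if 2 > m:
        return m
    else:
        items = b - items
    b = b * log(b)
    emit(b)
    print(38)
    b = b // 30
    if m < 36:
        m = m * process(6)
        items = items + (items >= b)
    else:
        handle(items)
    for t in m:
        b = b - 34
        if items > 8:
            continue
    return 13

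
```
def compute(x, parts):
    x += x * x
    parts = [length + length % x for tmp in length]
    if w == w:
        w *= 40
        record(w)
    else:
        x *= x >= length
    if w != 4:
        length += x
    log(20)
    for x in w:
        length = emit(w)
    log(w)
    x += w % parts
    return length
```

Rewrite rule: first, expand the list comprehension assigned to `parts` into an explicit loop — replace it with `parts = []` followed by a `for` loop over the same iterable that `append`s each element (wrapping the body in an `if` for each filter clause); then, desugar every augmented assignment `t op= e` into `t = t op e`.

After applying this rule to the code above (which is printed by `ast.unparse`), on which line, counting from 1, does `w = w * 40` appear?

Transformed code:
def compute(x, parts):
    x = x + x * x
    parts = []
    for tmp in length:
        parts.append(length + length % x)
    if w == w:
        w = w * 40
        record(w)
    else:
        x = x * (x >= length)
    if w != 4:
        length = length + x
    log(20)
    for x in w:
        length = emit(w)
    log(w)
    x = x + w % parts
    return length

7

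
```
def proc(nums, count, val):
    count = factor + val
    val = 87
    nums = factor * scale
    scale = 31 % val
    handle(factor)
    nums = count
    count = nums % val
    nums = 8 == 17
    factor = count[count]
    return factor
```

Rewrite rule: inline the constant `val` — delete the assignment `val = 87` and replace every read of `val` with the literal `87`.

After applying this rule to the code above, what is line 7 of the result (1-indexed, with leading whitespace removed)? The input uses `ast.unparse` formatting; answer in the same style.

Transformed code:
def proc(nums, count, val):
    count = factor + 87
    nums = factor * scale
    scale = 31 % 87
    handle(factor)
    nums = count
    count = nums % 87
    nums = 8 == 17
    factor = count[count]
    return factor

count = nums % 87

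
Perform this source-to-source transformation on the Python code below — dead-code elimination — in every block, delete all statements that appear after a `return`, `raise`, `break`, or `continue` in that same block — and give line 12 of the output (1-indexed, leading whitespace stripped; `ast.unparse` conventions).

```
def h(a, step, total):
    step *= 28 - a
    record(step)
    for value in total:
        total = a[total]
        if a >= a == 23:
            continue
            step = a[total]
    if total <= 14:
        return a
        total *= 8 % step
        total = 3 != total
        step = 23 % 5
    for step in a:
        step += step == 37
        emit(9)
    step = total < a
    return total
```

emit(9)

Transformed code:
def h(a, step, total):
    step *= 28 - a
    record(step)
    for value in total:
        total = a[total]
        if a >= a == 23:
            continue
    if total <= 14:
        return a
    for step in a:
        step += step == 37
        emit(9)
    step = total < a
    return total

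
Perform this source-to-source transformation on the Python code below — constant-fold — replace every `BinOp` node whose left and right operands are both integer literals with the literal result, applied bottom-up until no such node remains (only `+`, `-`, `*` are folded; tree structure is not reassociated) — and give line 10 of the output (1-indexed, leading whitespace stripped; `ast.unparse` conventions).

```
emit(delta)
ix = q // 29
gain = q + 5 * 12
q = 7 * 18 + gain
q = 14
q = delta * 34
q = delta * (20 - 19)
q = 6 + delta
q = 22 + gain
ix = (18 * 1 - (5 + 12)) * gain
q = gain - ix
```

ix = 1 * gain

Transformed code:
emit(delta)
ix = q // 29
gain = q + 60
q = 126 + gain
q = 14
q = delta * 34
q = delta * 1
q = 6 + delta
q = 22 + gain
ix = 1 * gain
q = gain - ix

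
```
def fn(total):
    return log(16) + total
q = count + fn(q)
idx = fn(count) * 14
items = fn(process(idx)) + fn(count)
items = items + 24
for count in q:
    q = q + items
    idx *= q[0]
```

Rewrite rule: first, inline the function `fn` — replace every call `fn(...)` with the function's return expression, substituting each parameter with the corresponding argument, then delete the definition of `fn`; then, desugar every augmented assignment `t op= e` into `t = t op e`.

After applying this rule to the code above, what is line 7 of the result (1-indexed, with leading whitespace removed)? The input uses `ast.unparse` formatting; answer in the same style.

Transformed code:
q = count + (log(16) + q)
idx = (log(16) + count) * 14
items = log(16) + process(idx) + (log(16) + count)
items = items + 24
for count in q:
    q = q + items
    idx = idx * q[0]

idx = idx * q[0]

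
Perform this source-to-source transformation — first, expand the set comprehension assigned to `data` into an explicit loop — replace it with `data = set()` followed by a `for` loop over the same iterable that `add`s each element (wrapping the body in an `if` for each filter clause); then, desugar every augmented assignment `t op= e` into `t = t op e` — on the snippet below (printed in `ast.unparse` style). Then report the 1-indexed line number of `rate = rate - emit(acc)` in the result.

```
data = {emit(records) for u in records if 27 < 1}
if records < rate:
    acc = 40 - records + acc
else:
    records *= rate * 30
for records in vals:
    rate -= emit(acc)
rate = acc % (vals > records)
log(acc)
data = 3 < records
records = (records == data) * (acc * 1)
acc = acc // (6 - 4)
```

Transformed code:
data = set()
for u in records:
    if 27 < 1:
        data.add(emit(records))
if records < rate:
    acc = 40 - records + acc
else:
    records = records * (rate * 30)
for records in vals:
    rate = rate - emit(acc)
rate = acc % (vals > records)
log(acc)
data = 3 < records
records = (records == data) * (acc * 1)
acc = acc // (6 - 4)

10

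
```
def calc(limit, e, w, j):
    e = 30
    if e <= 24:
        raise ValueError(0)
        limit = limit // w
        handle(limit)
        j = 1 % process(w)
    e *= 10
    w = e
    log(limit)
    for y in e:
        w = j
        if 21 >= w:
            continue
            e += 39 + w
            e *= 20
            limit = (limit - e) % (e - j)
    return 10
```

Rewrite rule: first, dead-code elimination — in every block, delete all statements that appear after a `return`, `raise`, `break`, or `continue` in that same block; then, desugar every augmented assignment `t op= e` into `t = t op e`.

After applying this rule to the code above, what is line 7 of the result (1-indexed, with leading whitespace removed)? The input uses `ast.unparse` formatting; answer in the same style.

log(limit)

Transformed code:
def calc(limit, e, w, j):
    e = 30
    if e <= 24:
        raise ValueError(0)
    e = e * 10
    w = e
    log(limit)
    for y in e:
        w = j
        if 21 >= w:
            continue
    return 10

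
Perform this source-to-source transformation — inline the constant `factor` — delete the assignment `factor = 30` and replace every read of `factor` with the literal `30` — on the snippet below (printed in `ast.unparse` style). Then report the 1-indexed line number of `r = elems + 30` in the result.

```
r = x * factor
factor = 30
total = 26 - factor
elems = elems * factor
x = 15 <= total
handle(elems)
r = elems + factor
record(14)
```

6

Transformed code:
r = x * 30
total = 26 - 30
elems = elems * 30
x = 15 <= total
handle(elems)
r = elems + 30
record(14)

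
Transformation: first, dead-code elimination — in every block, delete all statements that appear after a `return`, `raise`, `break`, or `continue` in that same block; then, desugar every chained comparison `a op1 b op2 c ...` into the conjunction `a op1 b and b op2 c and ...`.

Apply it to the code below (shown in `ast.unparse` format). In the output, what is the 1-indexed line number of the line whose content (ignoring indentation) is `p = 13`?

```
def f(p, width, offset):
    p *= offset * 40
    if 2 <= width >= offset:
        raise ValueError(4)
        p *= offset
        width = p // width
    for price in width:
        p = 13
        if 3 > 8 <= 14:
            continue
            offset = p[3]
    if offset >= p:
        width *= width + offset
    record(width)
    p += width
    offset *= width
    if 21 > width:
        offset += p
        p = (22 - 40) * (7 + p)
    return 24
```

Transformed code:
def f(p, width, offset):
    p *= offset * 40
    if 2 <= width and width >= offset:
        raise ValueError(4)
    for price in width:
        p = 13
        if 3 > 8 and 8 <= 14:
            continue
    if offset >= p:
        width *= width + offset
    record(width)
    p += width
    offset *= width
    if 21 > width:
        offset += p
        p = (22 - 40) * (7 + p)
    return 24

6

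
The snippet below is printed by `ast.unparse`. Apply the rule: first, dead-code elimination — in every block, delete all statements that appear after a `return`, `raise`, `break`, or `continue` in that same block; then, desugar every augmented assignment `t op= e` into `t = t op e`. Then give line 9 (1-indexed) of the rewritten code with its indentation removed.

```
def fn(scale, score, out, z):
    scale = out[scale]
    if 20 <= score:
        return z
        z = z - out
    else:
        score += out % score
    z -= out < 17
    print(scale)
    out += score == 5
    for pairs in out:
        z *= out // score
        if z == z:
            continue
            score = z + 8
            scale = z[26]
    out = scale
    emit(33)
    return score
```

out = out + (score == 5)

Transformed code:
def fn(scale, score, out, z):
    scale = out[scale]
    if 20 <= score:
        return z
    else:
        score = score + out % score
    z = z - (out < 17)
    print(scale)
    out = out + (score == 5)
    for pairs in out:
        z = z * (out // score)
        if z == z:
            continue
    out = scale
    emit(33)
    return score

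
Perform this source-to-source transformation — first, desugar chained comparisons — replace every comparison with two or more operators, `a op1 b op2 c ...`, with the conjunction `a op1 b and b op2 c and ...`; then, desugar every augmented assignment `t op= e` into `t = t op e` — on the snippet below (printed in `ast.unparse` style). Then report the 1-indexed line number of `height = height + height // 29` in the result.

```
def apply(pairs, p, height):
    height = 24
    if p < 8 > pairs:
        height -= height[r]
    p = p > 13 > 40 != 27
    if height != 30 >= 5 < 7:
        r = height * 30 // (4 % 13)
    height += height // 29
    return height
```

Transformed code:
def apply(pairs, p, height):
    height = 24
    if p < 8 and 8 > pairs:
        height = height - height[r]
    p = p > 13 and 13 > 40 and (40 != 27)
    if height != 30 and 30 >= 5 and (5 < 7):
        r = height * 30 // (4 % 13)
    height = height + height // 29
    return height

8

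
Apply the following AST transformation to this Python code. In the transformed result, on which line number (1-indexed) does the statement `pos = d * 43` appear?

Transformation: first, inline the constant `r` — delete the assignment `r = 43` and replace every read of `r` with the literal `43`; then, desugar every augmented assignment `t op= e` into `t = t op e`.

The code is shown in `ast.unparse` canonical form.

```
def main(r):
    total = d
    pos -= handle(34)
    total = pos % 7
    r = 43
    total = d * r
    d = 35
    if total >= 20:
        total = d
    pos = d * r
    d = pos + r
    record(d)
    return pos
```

Transformed code:
def main(r):
    total = d
    pos = pos - handle(34)
    total = pos % 7
    total = d * 43
    d = 35
    if total >= 20:
        total = d
    pos = d * 43
    d = pos + 43
    record(d)
    return pos

9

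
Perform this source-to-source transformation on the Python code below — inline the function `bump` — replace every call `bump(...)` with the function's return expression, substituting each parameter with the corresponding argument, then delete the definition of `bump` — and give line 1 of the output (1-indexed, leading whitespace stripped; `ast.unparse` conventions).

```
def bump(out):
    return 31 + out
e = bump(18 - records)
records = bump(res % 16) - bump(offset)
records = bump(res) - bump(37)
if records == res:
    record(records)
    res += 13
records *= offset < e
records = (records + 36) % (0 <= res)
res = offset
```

e = 31 + (18 - records)

Transformed code:
e = 31 + (18 - records)
records = 31 + res % 16 - (31 + offset)
records = 31 + res - (31 + 37)
if records == res:
    record(records)
    res += 13
records *= offset < e
records = (records + 36) % (0 <= res)
res = offset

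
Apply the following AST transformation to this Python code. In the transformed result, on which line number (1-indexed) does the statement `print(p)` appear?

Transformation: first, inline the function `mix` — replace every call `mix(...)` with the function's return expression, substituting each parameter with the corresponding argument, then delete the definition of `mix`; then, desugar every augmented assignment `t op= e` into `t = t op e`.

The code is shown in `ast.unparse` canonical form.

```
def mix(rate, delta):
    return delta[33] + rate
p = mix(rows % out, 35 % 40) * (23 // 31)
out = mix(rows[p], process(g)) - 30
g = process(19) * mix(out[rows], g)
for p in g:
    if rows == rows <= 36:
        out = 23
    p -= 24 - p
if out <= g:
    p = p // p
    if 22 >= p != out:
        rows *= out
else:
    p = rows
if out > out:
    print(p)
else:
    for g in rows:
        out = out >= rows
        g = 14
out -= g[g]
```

15

Transformed code:
p = ((35 % 40)[33] + rows % out) * (23 // 31)
out = process(g)[33] + rows[p] - 30
g = process(19) * (g[33] + out[rows])
for p in g:
    if rows == rows <= 36:
        out = 23
    p = p - (24 - p)
if out <= g:
    p = p // p
    if 22 >= p != out:
        rows = rows * out
else:
    p = rows
if out > out:
    print(p)
else:
    for g in rows:
        out = out >= rows
        g = 14
out = out - g[g]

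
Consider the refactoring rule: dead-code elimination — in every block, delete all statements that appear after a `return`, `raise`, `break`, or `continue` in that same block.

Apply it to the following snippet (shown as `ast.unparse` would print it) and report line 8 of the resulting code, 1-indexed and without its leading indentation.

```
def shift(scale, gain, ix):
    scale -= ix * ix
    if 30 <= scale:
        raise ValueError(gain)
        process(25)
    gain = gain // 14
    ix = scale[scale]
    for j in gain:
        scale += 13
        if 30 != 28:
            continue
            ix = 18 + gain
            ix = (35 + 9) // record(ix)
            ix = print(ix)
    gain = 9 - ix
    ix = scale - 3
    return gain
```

scale += 13

Transformed code:
def shift(scale, gain, ix):
    scale -= ix * ix
    if 30 <= scale:
        raise ValueError(gain)
    gain = gain // 14
    ix = scale[scale]
    for j in gain:
        scale += 13
        if 30 != 28:
            continue
    gain = 9 - ix
    ix = scale - 3
    return gain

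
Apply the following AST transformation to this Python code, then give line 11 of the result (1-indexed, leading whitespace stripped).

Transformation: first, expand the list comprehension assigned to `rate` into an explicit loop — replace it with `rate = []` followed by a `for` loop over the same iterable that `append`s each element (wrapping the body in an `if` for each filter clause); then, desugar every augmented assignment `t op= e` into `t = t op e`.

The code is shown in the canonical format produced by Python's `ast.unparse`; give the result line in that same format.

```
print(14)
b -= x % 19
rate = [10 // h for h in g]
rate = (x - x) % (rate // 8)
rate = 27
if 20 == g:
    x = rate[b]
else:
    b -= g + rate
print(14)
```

b = b - (g + rate)

Transformed code:
print(14)
b = b - x % 19
rate = []
for h in g:
    rate.append(10 // h)
rate = (x - x) % (rate // 8)
rate = 27
if 20 == g:
    x = rate[b]
else:
    b = b - (g + rate)
print(14)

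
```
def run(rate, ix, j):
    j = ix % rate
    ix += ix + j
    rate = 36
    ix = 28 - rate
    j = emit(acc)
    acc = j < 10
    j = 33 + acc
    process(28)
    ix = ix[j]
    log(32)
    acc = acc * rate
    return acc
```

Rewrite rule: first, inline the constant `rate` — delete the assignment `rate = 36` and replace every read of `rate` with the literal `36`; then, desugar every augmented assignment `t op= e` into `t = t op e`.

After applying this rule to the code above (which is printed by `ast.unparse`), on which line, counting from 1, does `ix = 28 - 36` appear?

4

Transformed code:
def run(rate, ix, j):
    j = ix % 36
    ix = ix + (ix + j)
    ix = 28 - 36
    j = emit(acc)
    acc = j < 10
    j = 33 + acc
    process(28)
    ix = ix[j]
    log(32)
    acc = acc * 36
    return acc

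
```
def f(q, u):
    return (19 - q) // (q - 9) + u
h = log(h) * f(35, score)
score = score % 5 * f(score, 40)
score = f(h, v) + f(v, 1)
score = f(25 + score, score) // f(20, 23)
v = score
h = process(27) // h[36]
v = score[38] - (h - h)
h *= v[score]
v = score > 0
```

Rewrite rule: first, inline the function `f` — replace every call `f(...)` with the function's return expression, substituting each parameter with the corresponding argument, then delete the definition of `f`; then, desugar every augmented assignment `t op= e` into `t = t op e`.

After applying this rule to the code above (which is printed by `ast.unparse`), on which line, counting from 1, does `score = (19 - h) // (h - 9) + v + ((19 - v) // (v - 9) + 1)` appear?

3

Transformed code:
h = log(h) * ((19 - 35) // (35 - 9) + score)
score = score % 5 * ((19 - score) // (score - 9) + 40)
score = (19 - h) // (h - 9) + v + ((19 - v) // (v - 9) + 1)
score = ((19 - (25 + score)) // (25 + score - 9) + score) // ((19 - 20) // (20 - 9) + 23)
v = score
h = process(27) // h[36]
v = score[38] - (h - h)
h = h * v[score]
v = score > 0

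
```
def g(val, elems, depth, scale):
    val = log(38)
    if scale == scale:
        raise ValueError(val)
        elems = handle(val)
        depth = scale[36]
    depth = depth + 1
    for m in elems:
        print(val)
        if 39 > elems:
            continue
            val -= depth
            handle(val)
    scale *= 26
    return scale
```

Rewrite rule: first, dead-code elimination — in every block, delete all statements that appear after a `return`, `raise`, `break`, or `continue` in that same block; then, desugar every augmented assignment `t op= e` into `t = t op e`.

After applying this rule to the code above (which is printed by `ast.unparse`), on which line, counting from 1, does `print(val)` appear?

7

Transformed code:
def g(val, elems, depth, scale):
    val = log(38)
    if scale == scale:
        raise ValueError(val)
    depth = depth + 1
    for m in elems:
        print(val)
        if 39 > elems:
            continue
    scale = scale * 26
    return scale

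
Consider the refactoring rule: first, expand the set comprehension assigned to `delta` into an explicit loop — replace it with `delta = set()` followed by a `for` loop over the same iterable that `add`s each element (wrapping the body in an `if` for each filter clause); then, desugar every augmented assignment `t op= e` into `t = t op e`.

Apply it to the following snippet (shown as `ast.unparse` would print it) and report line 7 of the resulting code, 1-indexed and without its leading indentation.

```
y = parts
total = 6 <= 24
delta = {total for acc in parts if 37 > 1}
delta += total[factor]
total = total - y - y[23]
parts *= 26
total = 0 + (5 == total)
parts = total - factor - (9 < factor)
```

Transformed code:
y = parts
total = 6 <= 24
delta = set()
for acc in parts:
    if 37 > 1:
        delta.add(total)
delta = delta + total[factor]
total = total - y - y[23]
parts = parts * 26
total = 0 + (5 == total)
parts = total - factor - (9 < factor)

delta = delta + total[factor]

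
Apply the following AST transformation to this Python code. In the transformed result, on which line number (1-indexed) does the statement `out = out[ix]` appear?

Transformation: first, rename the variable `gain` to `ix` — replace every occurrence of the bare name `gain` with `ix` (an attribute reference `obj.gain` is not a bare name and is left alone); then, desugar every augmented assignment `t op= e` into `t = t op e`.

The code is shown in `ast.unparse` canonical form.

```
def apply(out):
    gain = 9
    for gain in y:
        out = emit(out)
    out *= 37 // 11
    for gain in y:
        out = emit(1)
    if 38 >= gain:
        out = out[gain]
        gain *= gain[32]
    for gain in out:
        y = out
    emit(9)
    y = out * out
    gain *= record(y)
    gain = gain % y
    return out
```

9

Transformed code:
def apply(out):
    ix = 9
    for ix in y:
        out = emit(out)
    out = out * (37 // 11)
    for ix in y:
        out = emit(1)
    if 38 >= ix:
        out = out[ix]
        ix = ix * ix[32]
    for ix in out:
        y = out
    emit(9)
    y = out * out
    ix = ix * record(y)
    ix = ix % y
    return out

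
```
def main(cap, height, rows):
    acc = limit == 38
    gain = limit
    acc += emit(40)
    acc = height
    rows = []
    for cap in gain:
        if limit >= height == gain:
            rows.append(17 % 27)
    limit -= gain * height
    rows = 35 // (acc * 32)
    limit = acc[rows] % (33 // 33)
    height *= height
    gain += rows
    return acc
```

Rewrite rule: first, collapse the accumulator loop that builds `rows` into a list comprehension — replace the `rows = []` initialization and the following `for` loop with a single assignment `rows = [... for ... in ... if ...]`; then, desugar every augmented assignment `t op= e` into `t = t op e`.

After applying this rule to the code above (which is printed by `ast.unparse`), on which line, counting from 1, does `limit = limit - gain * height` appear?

7

Transformed code:
def main(cap, height, rows):
    acc = limit == 38
    gain = limit
    acc = acc + emit(40)
    acc = height
    rows = [17 % 27 for cap in gain if limit >= height == gain]
    limit = limit - gain * height
    rows = 35 // (acc * 32)
    limit = acc[rows] % (33 // 33)
    height = height * height
    gain = gain + rows
    return acc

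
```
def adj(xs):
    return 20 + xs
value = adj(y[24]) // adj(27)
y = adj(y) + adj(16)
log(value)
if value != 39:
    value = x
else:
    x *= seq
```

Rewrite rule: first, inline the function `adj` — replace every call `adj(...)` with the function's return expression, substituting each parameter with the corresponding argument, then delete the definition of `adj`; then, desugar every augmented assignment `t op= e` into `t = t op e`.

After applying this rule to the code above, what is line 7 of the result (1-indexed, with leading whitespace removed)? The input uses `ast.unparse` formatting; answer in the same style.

x = x * seq

Transformed code:
value = (20 + y[24]) // (20 + 27)
y = 20 + y + (20 + 16)
log(value)
if value != 39:
    value = x
else:
    x = x * seq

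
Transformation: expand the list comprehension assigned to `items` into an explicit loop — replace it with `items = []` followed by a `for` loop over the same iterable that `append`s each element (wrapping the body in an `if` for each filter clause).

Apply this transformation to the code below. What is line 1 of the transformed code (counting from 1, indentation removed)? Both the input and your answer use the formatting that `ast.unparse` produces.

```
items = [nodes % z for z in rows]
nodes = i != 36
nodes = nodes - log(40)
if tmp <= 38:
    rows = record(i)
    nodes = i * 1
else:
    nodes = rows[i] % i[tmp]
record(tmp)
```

Transformed code:
items = []
for z in rows:
    items.append(nodes % z)
nodes = i != 36
nodes = nodes - log(40)
if tmp <= 38:
    rows = record(i)
    nodes = i * 1
else:
    nodes = rows[i] % i[tmp]
record(tmp)

items = []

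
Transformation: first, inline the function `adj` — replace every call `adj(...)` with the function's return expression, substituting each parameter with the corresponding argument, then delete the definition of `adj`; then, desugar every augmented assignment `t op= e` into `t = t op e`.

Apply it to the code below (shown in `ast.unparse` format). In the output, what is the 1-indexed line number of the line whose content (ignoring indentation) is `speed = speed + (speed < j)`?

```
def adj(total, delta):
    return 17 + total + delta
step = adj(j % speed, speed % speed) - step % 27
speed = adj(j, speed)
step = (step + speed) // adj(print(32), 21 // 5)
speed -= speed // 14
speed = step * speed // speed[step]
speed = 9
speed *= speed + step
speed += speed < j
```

Transformed code:
step = 17 + j % speed + speed % speed - step % 27
speed = 17 + j + speed
step = (step + speed) // (17 + print(32) + 21 // 5)
speed = speed - speed // 14
speed = step * speed // speed[step]
speed = 9
speed = speed * (speed + step)
speed = speed + (speed < j)

8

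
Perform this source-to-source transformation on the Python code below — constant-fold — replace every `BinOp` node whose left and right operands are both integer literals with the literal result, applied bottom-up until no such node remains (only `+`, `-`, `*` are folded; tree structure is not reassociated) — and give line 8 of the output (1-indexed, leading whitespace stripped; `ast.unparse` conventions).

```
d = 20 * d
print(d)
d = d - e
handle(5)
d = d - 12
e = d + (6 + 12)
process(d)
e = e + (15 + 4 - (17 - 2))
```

e = e + 4

Transformed code:
d = 20 * d
print(d)
d = d - e
handle(5)
d = d - 12
e = d + 18
process(d)
e = e + 4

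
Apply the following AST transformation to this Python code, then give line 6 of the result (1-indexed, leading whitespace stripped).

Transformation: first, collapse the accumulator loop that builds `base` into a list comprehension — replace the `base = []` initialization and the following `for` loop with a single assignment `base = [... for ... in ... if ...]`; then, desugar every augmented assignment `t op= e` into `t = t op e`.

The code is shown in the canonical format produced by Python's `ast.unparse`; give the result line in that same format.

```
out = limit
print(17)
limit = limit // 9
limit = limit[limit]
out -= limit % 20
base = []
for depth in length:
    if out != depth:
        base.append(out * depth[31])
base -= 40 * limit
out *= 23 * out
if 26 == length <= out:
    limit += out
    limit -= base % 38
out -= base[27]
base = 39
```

Transformed code:
out = limit
print(17)
limit = limit // 9
limit = limit[limit]
out = out - limit % 20
base = [out * depth[31] for depth in length if out != depth]
base = base - 40 * limit
out = out * (23 * out)
if 26 == length <= out:
    limit = limit + out
    limit = limit - base % 38
out = out - base[27]
base = 39

base = [out * depth[31] for depth in length if out != depth]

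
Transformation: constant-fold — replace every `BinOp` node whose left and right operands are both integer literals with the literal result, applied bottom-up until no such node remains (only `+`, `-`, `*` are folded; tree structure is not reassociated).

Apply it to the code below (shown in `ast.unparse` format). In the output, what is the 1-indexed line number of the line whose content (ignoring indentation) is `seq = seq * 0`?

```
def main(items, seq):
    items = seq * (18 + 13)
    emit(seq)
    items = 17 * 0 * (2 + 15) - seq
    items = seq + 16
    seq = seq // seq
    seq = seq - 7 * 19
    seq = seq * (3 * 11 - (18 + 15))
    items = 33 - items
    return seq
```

8

Transformed code:
def main(items, seq):
    items = seq * 31
    emit(seq)
    items = 0 - seq
    items = seq + 16
    seq = seq // seq
    seq = seq - 133
    seq = seq * 0
    items = 33 - items
    return seq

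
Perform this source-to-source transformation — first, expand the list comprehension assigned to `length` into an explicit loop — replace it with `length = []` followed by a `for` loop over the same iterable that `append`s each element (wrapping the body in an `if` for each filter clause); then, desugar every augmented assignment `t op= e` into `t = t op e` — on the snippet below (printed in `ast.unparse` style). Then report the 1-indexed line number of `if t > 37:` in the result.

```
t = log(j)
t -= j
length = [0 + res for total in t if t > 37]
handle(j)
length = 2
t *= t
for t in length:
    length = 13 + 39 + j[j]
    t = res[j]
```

Transformed code:
t = log(j)
t = t - j
length = []
for total in t:
    if t > 37:
        length.append(0 + res)
handle(j)
length = 2
t = t * t
for t in length:
    length = 13 + 39 + j[j]
    t = res[j]

5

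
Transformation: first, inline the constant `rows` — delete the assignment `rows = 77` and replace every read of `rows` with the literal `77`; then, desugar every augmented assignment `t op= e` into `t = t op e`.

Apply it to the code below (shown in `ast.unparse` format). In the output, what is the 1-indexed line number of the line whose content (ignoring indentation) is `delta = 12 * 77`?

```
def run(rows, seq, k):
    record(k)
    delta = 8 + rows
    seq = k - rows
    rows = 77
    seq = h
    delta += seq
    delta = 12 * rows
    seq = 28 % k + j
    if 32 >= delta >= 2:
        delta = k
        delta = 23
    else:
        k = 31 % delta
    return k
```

Transformed code:
def run(rows, seq, k):
    record(k)
    delta = 8 + 77
    seq = k - 77
    seq = h
    delta = delta + seq
    delta = 12 * 77
    seq = 28 % k + j
    if 32 >= delta >= 2:
        delta = k
        delta = 23
    else:
        k = 31 % delta
    return k

7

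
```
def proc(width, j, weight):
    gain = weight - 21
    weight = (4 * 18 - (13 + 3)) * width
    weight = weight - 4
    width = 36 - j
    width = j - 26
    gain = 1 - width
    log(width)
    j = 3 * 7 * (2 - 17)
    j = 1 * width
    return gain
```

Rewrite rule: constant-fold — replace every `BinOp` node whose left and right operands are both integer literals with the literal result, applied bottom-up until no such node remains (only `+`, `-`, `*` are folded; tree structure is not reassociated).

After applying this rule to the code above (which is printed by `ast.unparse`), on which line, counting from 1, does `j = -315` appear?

Transformed code:
def proc(width, j, weight):
    gain = weight - 21
    weight = 56 * width
    weight = weight - 4
    width = 36 - j
    width = j - 26
    gain = 1 - width
    log(width)
    j = -315
    j = 1 * width
    return gain

9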